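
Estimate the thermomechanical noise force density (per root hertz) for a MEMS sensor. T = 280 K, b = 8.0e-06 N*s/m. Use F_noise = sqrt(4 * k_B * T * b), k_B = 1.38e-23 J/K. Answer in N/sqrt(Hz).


Step 1: Compute 4 * k_B * T * b
= 4 * 1.38e-23 * 280 * 8.0e-06
= 1.2365e-25 N^2/Hz
Step 2: F_noise = sqrt(1.2365e-25)
F_noise = 3.52e-13 N/sqrt(Hz)


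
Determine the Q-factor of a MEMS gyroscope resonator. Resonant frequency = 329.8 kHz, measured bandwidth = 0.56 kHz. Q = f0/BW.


Step 1: Q = f0 / bandwidth
Step 2: Q = 329.8 / 0.56
Q = 588.9


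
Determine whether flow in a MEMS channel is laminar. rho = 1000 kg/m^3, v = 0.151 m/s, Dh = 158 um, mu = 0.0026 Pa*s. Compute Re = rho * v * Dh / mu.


Step 1: Convert Dh to meters: Dh = 158e-6 m
Step 2: Re = rho * v * Dh / mu
Re = 1000 * 0.151 * 158e-6 / 0.0026
Re = 9.176
Since Re = 9.176 is below ~2300, the flow is laminar.


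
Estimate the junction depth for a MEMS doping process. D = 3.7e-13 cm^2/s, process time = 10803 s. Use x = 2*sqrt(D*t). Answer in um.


Step 1: Compute D*t = 3.7e-13 * 10803 = 3.99711e-09 cm^2
Step 2: sqrt(D*t) = 6.32227e-05 cm
Step 3: x = 2 * 6.32227e-05 cm = 1.264454e-04 cm
Step 4: Convert to um (1 cm = 1e4 um): x = 1.264 um


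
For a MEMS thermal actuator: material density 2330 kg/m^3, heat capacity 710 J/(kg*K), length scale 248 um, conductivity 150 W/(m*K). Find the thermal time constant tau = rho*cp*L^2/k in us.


Step 1: Convert L to m: L = 248e-6 m
Step 2: L^2 = (248e-6)^2 = 6.1504e-08 m^2
Step 3: tau = 2330 * 710 * 6.1504e-08 / 150 = 6.7830711e-04 s
Step 4: Convert to microseconds (multiply by 1e6).
tau = 678.307 us


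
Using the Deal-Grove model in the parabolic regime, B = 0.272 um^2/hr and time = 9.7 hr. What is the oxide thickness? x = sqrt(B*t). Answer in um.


Step 1: Compute B*t = 0.272 * 9.7 = 2.6384
Step 2: x = sqrt(2.6384)
x = 1.624 um


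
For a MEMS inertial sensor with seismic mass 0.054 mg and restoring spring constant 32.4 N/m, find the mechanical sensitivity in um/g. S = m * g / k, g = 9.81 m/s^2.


Step 1: Convert mass: m = 0.054 mg = 5.40e-08 kg
Step 2: S = m * g / k = 5.40e-08 * 9.81 / 32.4
Step 3: S = 1.63e-08 m/g
Step 4: Convert to um/g: S = 0.016 um/g


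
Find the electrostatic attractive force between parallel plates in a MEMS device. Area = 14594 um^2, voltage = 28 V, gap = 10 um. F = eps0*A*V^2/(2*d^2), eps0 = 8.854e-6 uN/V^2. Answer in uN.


Step 1: Identify parameters.
eps0 = 8.854e-6 uN/V^2, A = 14594 um^2, V = 28 V, d = 10 um
Step 2: Compute V^2 = 28^2 = 784
Step 3: Compute d^2 = 10^2 = 100
Step 4: F = 0.5 * 8.854e-6 * 14594 * 784 / 100
F = 0.507 uN


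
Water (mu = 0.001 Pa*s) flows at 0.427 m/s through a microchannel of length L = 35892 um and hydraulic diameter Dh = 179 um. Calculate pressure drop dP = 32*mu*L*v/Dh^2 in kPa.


Step 1: Convert to SI: L = 35892e-6 m, Dh = 179e-6 m
Step 2: dP = 32 * 0.001 * 35892e-6 * 0.427 / (179e-6)^2
Step 3: dP = 15306.27 Pa
Step 4: Convert to kPa: dP = 15.31 kPa


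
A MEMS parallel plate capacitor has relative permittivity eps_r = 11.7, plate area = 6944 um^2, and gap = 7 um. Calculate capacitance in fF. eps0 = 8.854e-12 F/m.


Step 1: Convert area to m^2: A = 6944e-12 m^2
Step 2: Convert gap to m: d = 7e-6 m
Step 3: C = eps0 * eps_r * A / d
C = 8.854e-12 * 11.7 * 6944e-12 / 7e-6
Step 4: Convert to fF (multiply by 1e15).
C = 102.76 fF


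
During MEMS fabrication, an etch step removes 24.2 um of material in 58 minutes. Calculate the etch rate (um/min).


Step 1: Etch rate = depth / time
Step 2: rate = 24.2 / 58
rate = 0.417 um/min


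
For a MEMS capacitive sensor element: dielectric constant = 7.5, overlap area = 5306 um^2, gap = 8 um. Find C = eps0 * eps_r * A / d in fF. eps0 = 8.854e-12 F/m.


Step 1: Convert area to m^2: A = 5306e-12 m^2
Step 2: Convert gap to m: d = 8e-6 m
Step 3: C = eps0 * eps_r * A / d
C = 8.854e-12 * 7.5 * 5306e-12 / 8e-6
Step 4: Convert to fF (multiply by 1e15).
C = 44.04 fF


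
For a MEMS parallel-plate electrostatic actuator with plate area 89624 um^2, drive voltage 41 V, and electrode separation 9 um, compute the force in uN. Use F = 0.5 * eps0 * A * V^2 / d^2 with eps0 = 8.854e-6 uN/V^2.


Step 1: Identify parameters.
eps0 = 8.854e-6 uN/V^2, A = 89624 um^2, V = 41 V, d = 9 um
Step 2: Compute V^2 = 41^2 = 1681
Step 3: Compute d^2 = 9^2 = 81
Step 4: F = 0.5 * 8.854e-6 * 89624 * 1681 / 81
F = 8.234 uN


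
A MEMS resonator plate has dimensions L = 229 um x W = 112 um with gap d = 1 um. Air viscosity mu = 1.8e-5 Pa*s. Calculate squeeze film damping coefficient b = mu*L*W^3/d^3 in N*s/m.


Step 1: Convert to SI.
L = 229e-6 m, W = 112e-6 m, d = 1e-6 m
Step 2: W^3 = (112e-6)^3 = 1.40e-12 m^3
Step 3: d^3 = (1e-6)^3 = 1.00e-18 m^3
Step 4: b = 1.8e-5 * 229e-6 * 1.40e-12 / 1.00e-18
b = 5.79e-03 N*s/m


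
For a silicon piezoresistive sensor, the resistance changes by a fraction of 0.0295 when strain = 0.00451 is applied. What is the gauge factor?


Step 1: Identify values.
dR/R = 0.0295, strain = 0.00451
Step 2: GF = (dR/R) / strain = 0.0295 / 0.00451
GF = 6.5


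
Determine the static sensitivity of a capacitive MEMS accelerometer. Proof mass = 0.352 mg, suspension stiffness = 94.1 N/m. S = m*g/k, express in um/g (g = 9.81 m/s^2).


Step 1: Convert mass: m = 0.352 mg = 3.52e-07 kg
Step 2: S = m * g / k = 3.52e-07 * 9.81 / 94.1
Step 3: S = 3.67e-08 m/g
Step 4: Convert to um/g: S = 0.037 um/g


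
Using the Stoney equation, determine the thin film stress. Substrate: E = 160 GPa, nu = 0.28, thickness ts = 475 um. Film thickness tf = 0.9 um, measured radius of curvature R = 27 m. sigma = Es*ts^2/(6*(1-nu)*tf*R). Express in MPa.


Step 1: Compute numerator: Es * ts^2 = 160 * 475^2 = 36100000 (GPa*um^2)
Step 2: Compute denominator (R in um): 6*(1-nu)*tf*R = 6*0.72*0.9*27e6 = 104976000.0 (um^2)
Step 3: sigma (GPa) = 36100000 / 104976000.0 = 3.43888e-01 GPa
Step 4: Convert to MPa (x1000): sigma = 343.9 MPa


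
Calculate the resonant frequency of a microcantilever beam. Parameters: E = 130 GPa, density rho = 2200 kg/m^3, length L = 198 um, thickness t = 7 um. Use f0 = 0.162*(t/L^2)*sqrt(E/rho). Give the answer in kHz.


Step 1: Convert units to SI.
t_SI = 7e-6 m, L_SI = 198e-6 m
Step 2: Calculate sqrt(E/rho).
sqrt(130e9 / 2200) = 7687.06 m/s
Step 3: Compute f0.
f0 = 0.162 * 7e-6 / (198e-6)^2 * 7687.06 = 222353.0 Hz = 222.35 kHz


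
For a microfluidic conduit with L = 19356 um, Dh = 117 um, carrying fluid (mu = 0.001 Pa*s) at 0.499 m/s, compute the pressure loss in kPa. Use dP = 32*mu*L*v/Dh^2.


Step 1: Convert to SI: L = 19356e-6 m, Dh = 117e-6 m
Step 2: dP = 32 * 0.001 * 19356e-6 * 0.499 / (117e-6)^2
Step 3: dP = 22578.47 Pa
Step 4: Convert to kPa: dP = 22.58 kPa


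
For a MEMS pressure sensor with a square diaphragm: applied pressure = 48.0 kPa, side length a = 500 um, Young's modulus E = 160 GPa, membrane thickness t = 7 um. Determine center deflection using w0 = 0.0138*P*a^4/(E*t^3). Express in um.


Step 1: Convert pressure to compatible units (E is in GPa, so P in GPa).
P = 48.0 kPa = 48.0e-6 GPa
Step 2: Compute numerator: 0.0138 * P * a^4.
a^4 = 500^4 = 62500000000
numerator = 0.0138 * 48.0e-6 * 62500000000 = 4.14e+04
Step 3: Compute denominator: E * t^3 = 160 * 7^3 = 54880
Step 4: w0 = numerator / denominator = 4.14e+04 / 54880 = 0.7544 um


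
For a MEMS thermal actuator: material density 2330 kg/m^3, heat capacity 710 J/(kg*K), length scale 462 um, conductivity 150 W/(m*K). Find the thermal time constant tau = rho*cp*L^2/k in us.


Step 1: Convert L to m: L = 462e-6 m
Step 2: L^2 = (462e-6)^2 = 2.13444e-07 m^2
Step 3: tau = 2330 * 710 * 2.13444e-07 / 150 = 2.35400273e-03 s
Step 4: Convert to microseconds (multiply by 1e6).
tau = 2354.003 us


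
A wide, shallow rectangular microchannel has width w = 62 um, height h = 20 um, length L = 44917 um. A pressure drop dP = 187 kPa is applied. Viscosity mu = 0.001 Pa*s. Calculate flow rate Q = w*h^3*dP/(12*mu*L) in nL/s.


Step 1: Convert all dimensions to SI (meters).
w = 62e-6 m, h = 20e-6 m, L = 44917e-6 m, dP = 187e3 Pa
Step 2: Q = w * h^3 * dP / (12 * mu * L)
Q = 62e-6 * (20e-6)^3 * 187e3 / (12 * 0.001 * 44917e-6) = 1.720804e-10 m^3/s
Step 3: Convert Q from m^3/s to nL/s (1 m^3 = 1e12 nL, so multiply by 1e12).
Q = 172.08 nL/s


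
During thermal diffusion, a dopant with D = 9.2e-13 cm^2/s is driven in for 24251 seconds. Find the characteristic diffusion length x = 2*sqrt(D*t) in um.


Step 1: Compute D*t = 9.2e-13 * 24251 = 2.231092e-08 cm^2
Step 2: sqrt(D*t) = 1.49368e-04 cm
Step 3: x = 2 * 1.49368e-04 cm = 2.98736e-04 cm
Step 4: Convert to um (1 cm = 1e4 um): x = 2.987 um


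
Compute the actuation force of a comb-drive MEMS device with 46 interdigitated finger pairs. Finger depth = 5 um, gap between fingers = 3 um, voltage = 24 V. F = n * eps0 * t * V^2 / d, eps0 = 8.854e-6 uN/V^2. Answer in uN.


Step 1: Parameters: n=46, eps0=8.854e-6 uN/V^2, t=5 um, V=24 V, d=3 um
Step 2: V^2 = 576
Step 3: F = 46 * 8.854e-6 * 5 * 576 / 3
F = 0.391 uN


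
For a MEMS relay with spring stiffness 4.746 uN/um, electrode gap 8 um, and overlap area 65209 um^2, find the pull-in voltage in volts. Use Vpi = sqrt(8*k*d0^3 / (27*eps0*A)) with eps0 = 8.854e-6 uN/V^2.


Step 1: Compute numerator: 8 * k * d0^3 = 8 * 4.746 * 8^3 = 19439.616
Step 2: Compute denominator: 27 * eps0 * A = 27 * 8.854e-6 * 65209 = 15.588733
Step 3: Vpi = sqrt(19439.616 / 15.588733)
Vpi = 35.31 V


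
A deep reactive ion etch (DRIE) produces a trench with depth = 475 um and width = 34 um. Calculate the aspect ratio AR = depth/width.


Step 1: AR = depth / width
Step 2: AR = 475 / 34
AR = 14.0


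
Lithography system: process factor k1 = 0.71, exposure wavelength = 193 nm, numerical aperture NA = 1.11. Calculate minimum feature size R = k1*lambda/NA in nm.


Step 1: Identify values: k1 = 0.71, lambda = 193 nm, NA = 1.11
Step 2: R = k1 * lambda / NA
R = 0.71 * 193 / 1.11
R = 123.5 nm


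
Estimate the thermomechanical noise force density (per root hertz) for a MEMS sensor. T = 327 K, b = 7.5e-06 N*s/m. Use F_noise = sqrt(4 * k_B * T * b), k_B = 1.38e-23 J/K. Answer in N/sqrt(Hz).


Step 1: Compute 4 * k_B * T * b
= 4 * 1.38e-23 * 327 * 7.5e-06
= 1.3538e-25 N^2/Hz
Step 2: F_noise = sqrt(1.3538e-25)
F_noise = 3.68e-13 N/sqrt(Hz)


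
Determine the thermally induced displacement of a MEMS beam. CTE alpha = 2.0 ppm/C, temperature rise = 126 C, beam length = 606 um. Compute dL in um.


Step 1: Convert CTE: alpha = 2.0 ppm/C = 2.0e-6 /C
Step 2: dL = 2.0e-6 * 126 * 606
dL = 0.1527 um


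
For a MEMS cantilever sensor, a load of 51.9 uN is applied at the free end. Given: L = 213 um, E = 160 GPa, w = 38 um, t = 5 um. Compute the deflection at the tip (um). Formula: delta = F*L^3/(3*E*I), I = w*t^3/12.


Step 1: Calculate the second moment of area.
I = w * t^3 / 12 = 38 * 5^3 / 12 = 395.8333 um^4
Step 2: Convert E to consistent units (1 GPa = 1000 uN/um^2).
E = 160 GPa = 160000 uN/um^2
Step 3: Calculate tip deflection.
delta = F * L^3 / (3 * E * I)
delta = 51.9 * 213^3 / (3 * 160000 * 395.8333)
delta = 2.6397 um


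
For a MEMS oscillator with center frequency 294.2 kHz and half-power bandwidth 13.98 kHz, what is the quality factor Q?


Step 1: Q = f0 / bandwidth
Step 2: Q = 294.2 / 13.98
Q = 21.0


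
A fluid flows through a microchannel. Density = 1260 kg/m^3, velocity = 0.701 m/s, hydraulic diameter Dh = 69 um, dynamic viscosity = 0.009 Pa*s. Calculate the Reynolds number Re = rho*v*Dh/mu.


Step 1: Convert Dh to meters: Dh = 69e-6 m
Step 2: Re = rho * v * Dh / mu
Re = 1260 * 0.701 * 69e-6 / 0.009
Re = 6.772


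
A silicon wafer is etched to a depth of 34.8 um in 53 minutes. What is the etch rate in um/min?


Step 1: Etch rate = depth / time
Step 2: rate = 34.8 / 53
rate = 0.657 um/min


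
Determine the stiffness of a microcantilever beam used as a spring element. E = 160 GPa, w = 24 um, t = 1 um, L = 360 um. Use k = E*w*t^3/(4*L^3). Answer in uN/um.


Step 1: Convert E to consistent units (1 GPa = 1000 uN/um^2).
E = 160 GPa = 160000 uN/um^2
Step 2: Compute t^3 = 1^3 = 1
Step 3: Compute L^3 = 360^3 = 46656000
Step 4: k = 160000 * 24 * 1 / (4 * 46656000)
k = 0.0206 uN/um


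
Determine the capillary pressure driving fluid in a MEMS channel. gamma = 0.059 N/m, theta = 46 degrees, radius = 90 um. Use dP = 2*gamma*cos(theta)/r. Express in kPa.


Step 1: cos(46 deg) = 0.6947
Step 2: Convert r to m: r = 90e-6 m
Step 3: dP = 2 * 0.059 * 0.6947 / 90e-6 = 910.8 Pa
Step 4: Convert Pa to kPa (divide by 1000).
dP = 0.91 kPa


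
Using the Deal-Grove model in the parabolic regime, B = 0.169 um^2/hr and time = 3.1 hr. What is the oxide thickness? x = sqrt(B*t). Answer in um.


Step 1: Compute B*t = 0.169 * 3.1 = 0.5239
Step 2: x = sqrt(0.5239)
x = 0.724 um


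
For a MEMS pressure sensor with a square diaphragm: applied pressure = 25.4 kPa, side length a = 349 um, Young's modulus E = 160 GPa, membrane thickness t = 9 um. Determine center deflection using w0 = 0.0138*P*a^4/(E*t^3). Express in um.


Step 1: Convert pressure to compatible units (E is in GPa, so P in GPa).
P = 25.4 kPa = 25.4e-6 GPa
Step 2: Compute numerator: 0.0138 * P * a^4.
a^4 = 349^4 = 14835483601
numerator = 0.0138 * 25.4e-6 * 14835483601 = 5.2001e+03
Step 3: Compute denominator: E * t^3 = 160 * 9^3 = 116640
Step 4: w0 = numerator / denominator = 5.2001e+03 / 116640 = 0.0446 um


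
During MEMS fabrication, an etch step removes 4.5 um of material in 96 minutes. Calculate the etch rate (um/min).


Step 1: Etch rate = depth / time
Step 2: rate = 4.5 / 96
rate = 0.047 um/min


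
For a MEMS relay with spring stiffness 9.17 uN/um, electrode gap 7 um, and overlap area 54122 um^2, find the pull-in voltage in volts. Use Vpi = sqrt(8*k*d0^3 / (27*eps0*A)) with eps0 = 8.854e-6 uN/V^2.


Step 1: Compute numerator: 8 * k * d0^3 = 8 * 9.17 * 7^3 = 25162.48
Step 2: Compute denominator: 27 * eps0 * A = 27 * 8.854e-6 * 54122 = 12.938297
Step 3: Vpi = sqrt(25162.48 / 12.938297)
Vpi = 44.1 V


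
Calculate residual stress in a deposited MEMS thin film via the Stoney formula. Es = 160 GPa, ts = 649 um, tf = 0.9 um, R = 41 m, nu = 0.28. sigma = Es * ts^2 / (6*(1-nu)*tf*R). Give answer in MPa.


Step 1: Compute numerator: Es * ts^2 = 160 * 649^2 = 67392160 (GPa*um^2)
Step 2: Compute denominator (R in um): 6*(1-nu)*tf*R = 6*0.72*0.9*41e6 = 159408000.0 (um^2)
Step 3: sigma (GPa) = 67392160 / 159408000.0 = 4.22765e-01 GPa
Step 4: Convert to MPa (x1000): sigma = 422.8 MPa


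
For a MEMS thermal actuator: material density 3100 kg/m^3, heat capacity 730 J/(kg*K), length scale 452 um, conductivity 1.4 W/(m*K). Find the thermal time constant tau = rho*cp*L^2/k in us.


Step 1: Convert L to m: L = 452e-6 m
Step 2: L^2 = (452e-6)^2 = 2.04304e-07 m^2
Step 3: tau = 3100 * 730 * 2.04304e-07 / 1.4 = 3.3024282286e-01 s
Step 4: Convert to microseconds (multiply by 1e6).
tau = 330242.823 us


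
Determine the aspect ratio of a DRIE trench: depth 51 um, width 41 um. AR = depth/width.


Step 1: AR = depth / width
Step 2: AR = 51 / 41
AR = 1.2


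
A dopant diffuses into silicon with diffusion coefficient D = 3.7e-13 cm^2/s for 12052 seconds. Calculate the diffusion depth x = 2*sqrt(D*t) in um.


Step 1: Compute D*t = 3.7e-13 * 12052 = 4.45924e-09 cm^2
Step 2: sqrt(D*t) = 6.67775e-05 cm
Step 3: x = 2 * 6.67775e-05 cm = 1.33555e-04 cm
Step 4: Convert to um (1 cm = 1e4 um): x = 1.336 um


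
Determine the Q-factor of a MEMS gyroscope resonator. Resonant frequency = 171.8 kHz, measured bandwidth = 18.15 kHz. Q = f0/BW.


Step 1: Q = f0 / bandwidth
Step 2: Q = 171.8 / 18.15
Q = 9.5


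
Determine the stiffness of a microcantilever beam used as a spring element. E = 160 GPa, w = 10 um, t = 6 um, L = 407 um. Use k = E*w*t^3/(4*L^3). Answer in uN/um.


Step 1: Convert E to consistent units (1 GPa = 1000 uN/um^2).
E = 160 GPa = 160000 uN/um^2
Step 2: Compute t^3 = 6^3 = 216
Step 3: Compute L^3 = 407^3 = 67419143
Step 4: k = 160000 * 10 * 216 / (4 * 67419143)
k = 1.2815 uN/um


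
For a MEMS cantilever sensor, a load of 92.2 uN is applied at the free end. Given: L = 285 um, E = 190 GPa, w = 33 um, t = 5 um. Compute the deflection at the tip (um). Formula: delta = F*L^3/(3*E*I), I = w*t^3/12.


Step 1: Calculate the second moment of area.
I = w * t^3 / 12 = 33 * 5^3 / 12 = 343.75 um^4
Step 2: Convert E to consistent units (1 GPa = 1000 uN/um^2).
E = 190 GPa = 190000 uN/um^2
Step 3: Calculate tip deflection.
delta = F * L^3 / (3 * E * I)
delta = 92.2 * 285^3 / (3 * 190000 * 343.75)
delta = 10.893 um


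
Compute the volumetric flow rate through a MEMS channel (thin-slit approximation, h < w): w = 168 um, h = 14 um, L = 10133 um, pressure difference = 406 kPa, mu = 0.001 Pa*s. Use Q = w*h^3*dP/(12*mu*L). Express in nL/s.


Step 1: Convert all dimensions to SI (meters).
w = 168e-6 m, h = 14e-6 m, L = 10133e-6 m, dP = 406e3 Pa
Step 2: Q = w * h^3 * dP / (12 * mu * L)
Q = 168e-6 * (14e-6)^3 * 406e3 / (12 * 0.001 * 10133e-6) = 1.539218e-09 m^3/s
Step 3: Convert Q from m^3/s to nL/s (1 m^3 = 1e12 nL, so multiply by 1e12).
Q = 1539.218 nL/s


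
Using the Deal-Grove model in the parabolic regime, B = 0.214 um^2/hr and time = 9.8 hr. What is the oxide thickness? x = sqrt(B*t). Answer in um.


Step 1: Compute B*t = 0.214 * 9.8 = 2.0972
Step 2: x = sqrt(2.0972)
x = 1.448 um


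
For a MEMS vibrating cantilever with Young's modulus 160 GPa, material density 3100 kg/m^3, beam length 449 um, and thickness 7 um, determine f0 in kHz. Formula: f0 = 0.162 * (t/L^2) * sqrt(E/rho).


Step 1: Convert units to SI.
t_SI = 7e-6 m, L_SI = 449e-6 m
Step 2: Calculate sqrt(E/rho).
sqrt(160e9 / 3100) = 7184.21 m/s
Step 3: Compute f0.
f0 = 0.162 * 7e-6 / (449e-6)^2 * 7184.21 = 40411.0 Hz = 40.41 kHz


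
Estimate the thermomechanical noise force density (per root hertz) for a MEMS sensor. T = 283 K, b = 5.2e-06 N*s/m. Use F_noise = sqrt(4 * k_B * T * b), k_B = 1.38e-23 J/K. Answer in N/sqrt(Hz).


Step 1: Compute 4 * k_B * T * b
= 4 * 1.38e-23 * 283 * 5.2e-06
= 8.1232e-26 N^2/Hz
Step 2: F_noise = sqrt(8.1232e-26)
F_noise = 2.85e-13 N/sqrt(Hz)


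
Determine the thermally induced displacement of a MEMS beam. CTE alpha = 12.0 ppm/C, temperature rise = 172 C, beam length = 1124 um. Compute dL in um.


Step 1: Convert CTE: alpha = 12.0 ppm/C = 12.0e-6 /C
Step 2: dL = 12.0e-6 * 172 * 1124
dL = 2.3199 um


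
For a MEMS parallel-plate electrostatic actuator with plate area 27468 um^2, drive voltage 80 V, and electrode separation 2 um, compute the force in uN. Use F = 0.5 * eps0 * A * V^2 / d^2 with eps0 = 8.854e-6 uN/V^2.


Step 1: Identify parameters.
eps0 = 8.854e-6 uN/V^2, A = 27468 um^2, V = 80 V, d = 2 um
Step 2: Compute V^2 = 80^2 = 6400
Step 3: Compute d^2 = 2^2 = 4
Step 4: F = 0.5 * 8.854e-6 * 27468 * 6400 / 4
F = 194.561 uN


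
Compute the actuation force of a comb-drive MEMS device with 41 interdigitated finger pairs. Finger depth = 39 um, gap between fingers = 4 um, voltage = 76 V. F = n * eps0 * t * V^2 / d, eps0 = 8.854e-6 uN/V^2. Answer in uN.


Step 1: Parameters: n=41, eps0=8.854e-6 uN/V^2, t=39 um, V=76 V, d=4 um
Step 2: V^2 = 5776
Step 3: F = 41 * 8.854e-6 * 39 * 5776 / 4
F = 20.443 uN


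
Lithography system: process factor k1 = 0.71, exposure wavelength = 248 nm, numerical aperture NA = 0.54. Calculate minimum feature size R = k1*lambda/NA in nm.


Step 1: Identify values: k1 = 0.71, lambda = 248 nm, NA = 0.54
Step 2: R = k1 * lambda / NA
R = 0.71 * 248 / 0.54
R = 326.1 nm


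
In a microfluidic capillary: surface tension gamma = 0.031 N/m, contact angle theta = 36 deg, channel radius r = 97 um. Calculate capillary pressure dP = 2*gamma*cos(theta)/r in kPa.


Step 1: cos(36 deg) = 0.809
Step 2: Convert r to m: r = 97e-6 m
Step 3: dP = 2 * 0.031 * 0.809 / 97e-6 = 517.1 Pa
Step 4: Convert Pa to kPa (divide by 1000).
dP = 0.52 kPa


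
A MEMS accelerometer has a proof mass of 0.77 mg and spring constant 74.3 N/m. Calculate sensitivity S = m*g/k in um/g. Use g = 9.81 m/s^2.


Step 1: Convert mass: m = 0.77 mg = 7.70e-07 kg
Step 2: S = m * g / k = 7.70e-07 * 9.81 / 74.3
Step 3: S = 1.02e-07 m/g
Step 4: Convert to um/g: S = 0.102 um/g


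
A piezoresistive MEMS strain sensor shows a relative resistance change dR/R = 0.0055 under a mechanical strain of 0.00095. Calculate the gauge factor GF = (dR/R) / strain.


Step 1: Identify values.
dR/R = 0.0055, strain = 0.00095
Step 2: GF = (dR/R) / strain = 0.0055 / 0.00095
GF = 5.8


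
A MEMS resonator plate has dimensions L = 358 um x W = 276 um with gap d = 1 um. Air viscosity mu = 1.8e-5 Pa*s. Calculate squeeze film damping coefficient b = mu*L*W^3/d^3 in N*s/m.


Step 1: Convert to SI.
L = 358e-6 m, W = 276e-6 m, d = 1e-6 m
Step 2: W^3 = (276e-6)^3 = 2.10e-11 m^3
Step 3: d^3 = (1e-6)^3 = 1.00e-18 m^3
Step 4: b = 1.8e-5 * 358e-6 * 2.10e-11 / 1.00e-18
b = 1.35e-01 N*s/m


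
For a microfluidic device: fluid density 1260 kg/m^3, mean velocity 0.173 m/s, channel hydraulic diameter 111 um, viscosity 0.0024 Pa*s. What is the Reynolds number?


Step 1: Convert Dh to meters: Dh = 111e-6 m
Step 2: Re = rho * v * Dh / mu
Re = 1260 * 0.173 * 111e-6 / 0.0024
Re = 10.082


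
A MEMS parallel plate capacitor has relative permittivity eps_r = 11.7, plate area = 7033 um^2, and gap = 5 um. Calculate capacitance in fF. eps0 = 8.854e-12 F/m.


Step 1: Convert area to m^2: A = 7033e-12 m^2
Step 2: Convert gap to m: d = 5e-6 m
Step 3: C = eps0 * eps_r * A / d
C = 8.854e-12 * 11.7 * 7033e-12 / 5e-6
Step 4: Convert to fF (multiply by 1e15).
C = 145.71 fF


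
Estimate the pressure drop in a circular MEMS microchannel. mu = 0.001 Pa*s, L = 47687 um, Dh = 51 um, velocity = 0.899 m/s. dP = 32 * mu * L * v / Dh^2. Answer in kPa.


Step 1: Convert to SI: L = 47687e-6 m, Dh = 51e-6 m
Step 2: dP = 32 * 0.001 * 47687e-6 * 0.899 / (51e-6)^2
Step 3: dP = 527435.45 Pa
Step 4: Convert to kPa: dP = 527.44 kPa


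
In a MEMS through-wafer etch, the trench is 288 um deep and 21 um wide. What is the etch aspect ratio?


Step 1: AR = depth / width
Step 2: AR = 288 / 21
AR = 13.7


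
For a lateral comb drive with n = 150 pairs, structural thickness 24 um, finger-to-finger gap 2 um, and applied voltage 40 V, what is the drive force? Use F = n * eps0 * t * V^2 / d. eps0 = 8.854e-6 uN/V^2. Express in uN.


Step 1: Parameters: n=150, eps0=8.854e-6 uN/V^2, t=24 um, V=40 V, d=2 um
Step 2: V^2 = 1600
Step 3: F = 150 * 8.854e-6 * 24 * 1600 / 2
F = 25.5 uN


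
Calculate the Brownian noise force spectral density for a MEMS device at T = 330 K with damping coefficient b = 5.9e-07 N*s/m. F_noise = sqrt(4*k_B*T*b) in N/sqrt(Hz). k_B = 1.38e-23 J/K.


Step 1: Compute 4 * k_B * T * b
= 4 * 1.38e-23 * 330 * 5.9e-07
= 1.0747e-26 N^2/Hz
Step 2: F_noise = sqrt(1.0747e-26)
F_noise = 1.04e-13 N/sqrt(Hz)


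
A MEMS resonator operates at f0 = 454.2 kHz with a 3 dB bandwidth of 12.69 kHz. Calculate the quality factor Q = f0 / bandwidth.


Step 1: Q = f0 / bandwidth
Step 2: Q = 454.2 / 12.69
Q = 35.8


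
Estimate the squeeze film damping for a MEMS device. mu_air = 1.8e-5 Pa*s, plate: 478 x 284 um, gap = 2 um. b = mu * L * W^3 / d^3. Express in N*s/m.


Step 1: Convert to SI.
L = 478e-6 m, W = 284e-6 m, d = 2e-6 m
Step 2: W^3 = (284e-6)^3 = 2.29e-11 m^3
Step 3: d^3 = (2e-6)^3 = 8.00e-18 m^3
Step 4: b = 1.8e-5 * 478e-6 * 2.29e-11 / 8.00e-18
b = 2.46e-02 N*s/m


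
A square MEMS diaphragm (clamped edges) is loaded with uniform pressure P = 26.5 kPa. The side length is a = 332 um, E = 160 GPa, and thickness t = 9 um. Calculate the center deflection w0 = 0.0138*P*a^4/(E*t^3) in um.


Step 1: Convert pressure to compatible units (E is in GPa, so P in GPa).
P = 26.5 kPa = 26.5e-6 GPa
Step 2: Compute numerator: 0.0138 * P * a^4.
a^4 = 332^4 = 12149330176
numerator = 0.0138 * 26.5e-6 * 12149330176 = 4.443e+03
Step 3: Compute denominator: E * t^3 = 160 * 9^3 = 116640
Step 4: w0 = numerator / denominator = 4.443e+03 / 116640 = 0.0381 um


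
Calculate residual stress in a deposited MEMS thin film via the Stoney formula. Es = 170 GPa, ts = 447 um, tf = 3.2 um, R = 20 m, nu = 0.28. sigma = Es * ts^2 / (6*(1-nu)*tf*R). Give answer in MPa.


Step 1: Compute numerator: Es * ts^2 = 170 * 447^2 = 33967530 (GPa*um^2)
Step 2: Compute denominator (R in um): 6*(1-nu)*tf*R = 6*0.72*3.2*20e6 = 276480000.0 (um^2)
Step 3: sigma (GPa) = 33967530 / 276480000.0 = 1.22857e-01 GPa
Step 4: Convert to MPa (x1000): sigma = 122.9 MPa


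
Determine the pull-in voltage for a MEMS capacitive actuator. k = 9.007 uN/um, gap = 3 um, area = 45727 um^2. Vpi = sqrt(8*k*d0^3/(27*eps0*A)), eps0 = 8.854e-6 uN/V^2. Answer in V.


Step 1: Compute numerator: 8 * k * d0^3 = 8 * 9.007 * 3^3 = 1945.512
Step 2: Compute denominator: 27 * eps0 * A = 27 * 8.854e-6 * 45727 = 10.931405
Step 3: Vpi = sqrt(1945.512 / 10.931405)
Vpi = 13.34 V


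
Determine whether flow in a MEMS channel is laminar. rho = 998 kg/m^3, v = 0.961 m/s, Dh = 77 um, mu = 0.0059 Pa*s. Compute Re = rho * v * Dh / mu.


Step 1: Convert Dh to meters: Dh = 77e-6 m
Step 2: Re = rho * v * Dh / mu
Re = 998 * 0.961 * 77e-6 / 0.0059
Re = 12.517
Since Re = 12.517 is below ~2300, the flow is laminar.


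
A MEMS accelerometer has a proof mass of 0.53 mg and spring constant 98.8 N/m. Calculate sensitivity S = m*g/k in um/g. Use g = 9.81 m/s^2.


Step 1: Convert mass: m = 0.53 mg = 5.30e-07 kg
Step 2: S = m * g / k = 5.30e-07 * 9.81 / 98.8
Step 3: S = 5.26e-08 m/g
Step 4: Convert to um/g: S = 0.053 um/g


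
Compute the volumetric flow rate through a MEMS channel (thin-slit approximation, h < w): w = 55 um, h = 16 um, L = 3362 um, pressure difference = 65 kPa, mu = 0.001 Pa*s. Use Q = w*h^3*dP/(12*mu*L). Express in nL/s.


Step 1: Convert all dimensions to SI (meters).
w = 55e-6 m, h = 16e-6 m, L = 3362e-6 m, dP = 65e3 Pa
Step 2: Q = w * h^3 * dP / (12 * mu * L)
Q = 55e-6 * (16e-6)^3 * 65e3 / (12 * 0.001 * 3362e-6) = 3.6295856e-10 m^3/s
Step 3: Convert Q from m^3/s to nL/s (1 m^3 = 1e12 nL, so multiply by 1e12).
Q = 362.959 nL/s


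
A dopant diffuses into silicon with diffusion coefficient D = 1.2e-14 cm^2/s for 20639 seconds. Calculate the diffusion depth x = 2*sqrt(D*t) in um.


Step 1: Compute D*t = 1.2e-14 * 20639 = 2.47668e-10 cm^2
Step 2: sqrt(D*t) = 1.5737e-05 cm
Step 3: x = 2 * 1.5737e-05 cm = 3.1474e-05 cm
Step 4: Convert to um (1 cm = 1e4 um): x = 0.315 um


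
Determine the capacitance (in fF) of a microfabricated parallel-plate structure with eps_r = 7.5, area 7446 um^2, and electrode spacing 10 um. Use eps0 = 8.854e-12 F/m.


Step 1: Convert area to m^2: A = 7446e-12 m^2
Step 2: Convert gap to m: d = 10e-6 m
Step 3: C = eps0 * eps_r * A / d
C = 8.854e-12 * 7.5 * 7446e-12 / 10e-6
Step 4: Convert to fF (multiply by 1e15).
C = 49.45 fF


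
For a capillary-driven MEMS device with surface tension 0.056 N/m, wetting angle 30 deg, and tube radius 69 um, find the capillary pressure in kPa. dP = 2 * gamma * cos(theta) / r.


Step 1: cos(30 deg) = 0.866
Step 2: Convert r to m: r = 69e-6 m
Step 3: dP = 2 * 0.056 * 0.866 / 69e-6 = 1405.7 Pa
Step 4: Convert Pa to kPa (divide by 1000).
dP = 1.41 kPa


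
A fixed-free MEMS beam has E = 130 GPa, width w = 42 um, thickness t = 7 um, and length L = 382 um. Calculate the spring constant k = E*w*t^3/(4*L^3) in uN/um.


Step 1: Convert E to consistent units (1 GPa = 1000 uN/um^2).
E = 130 GPa = 130000 uN/um^2
Step 2: Compute t^3 = 7^3 = 343
Step 3: Compute L^3 = 382^3 = 55742968
Step 4: k = 130000 * 42 * 343 / (4 * 55742968)
k = 8.3992 uN/um


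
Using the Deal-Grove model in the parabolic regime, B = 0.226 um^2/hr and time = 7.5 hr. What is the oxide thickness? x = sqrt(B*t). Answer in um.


Step 1: Compute B*t = 0.226 * 7.5 = 1.695
Step 2: x = sqrt(1.695)
x = 1.302 um


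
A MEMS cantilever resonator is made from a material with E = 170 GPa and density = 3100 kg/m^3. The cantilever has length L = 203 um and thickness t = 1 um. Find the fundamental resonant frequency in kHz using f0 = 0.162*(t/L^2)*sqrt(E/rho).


Step 1: Convert units to SI.
t_SI = 1e-6 m, L_SI = 203e-6 m
Step 2: Calculate sqrt(E/rho).
sqrt(170e9 / 3100) = 7405.32 m/s
Step 3: Compute f0.
f0 = 0.162 * 1e-6 / (203e-6)^2 * 7405.32 = 29111.6 Hz = 29.11 kHz


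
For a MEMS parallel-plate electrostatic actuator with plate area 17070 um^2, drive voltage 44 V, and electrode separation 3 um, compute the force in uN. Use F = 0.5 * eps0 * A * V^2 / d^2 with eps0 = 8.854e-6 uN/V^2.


Step 1: Identify parameters.
eps0 = 8.854e-6 uN/V^2, A = 17070 um^2, V = 44 V, d = 3 um
Step 2: Compute V^2 = 44^2 = 1936
Step 3: Compute d^2 = 3^2 = 9
Step 4: F = 0.5 * 8.854e-6 * 17070 * 1936 / 9
F = 16.256 uN


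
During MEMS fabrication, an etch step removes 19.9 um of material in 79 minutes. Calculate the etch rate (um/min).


Step 1: Etch rate = depth / time
Step 2: rate = 19.9 / 79
rate = 0.252 um/min


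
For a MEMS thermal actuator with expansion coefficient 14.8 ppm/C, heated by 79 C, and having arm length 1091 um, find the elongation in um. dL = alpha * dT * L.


Step 1: Convert CTE: alpha = 14.8 ppm/C = 14.8e-6 /C
Step 2: dL = 14.8e-6 * 79 * 1091
dL = 1.2756 um


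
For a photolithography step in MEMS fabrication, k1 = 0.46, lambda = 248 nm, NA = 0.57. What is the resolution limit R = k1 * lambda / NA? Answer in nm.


Step 1: Identify values: k1 = 0.46, lambda = 248 nm, NA = 0.57
Step 2: R = k1 * lambda / NA
R = 0.46 * 248 / 0.57
R = 200.1 nm


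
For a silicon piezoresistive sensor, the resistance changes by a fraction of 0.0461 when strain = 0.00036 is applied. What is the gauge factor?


Step 1: Identify values.
dR/R = 0.0461, strain = 0.00036
Step 2: GF = (dR/R) / strain = 0.0461 / 0.00036
GF = 128.1


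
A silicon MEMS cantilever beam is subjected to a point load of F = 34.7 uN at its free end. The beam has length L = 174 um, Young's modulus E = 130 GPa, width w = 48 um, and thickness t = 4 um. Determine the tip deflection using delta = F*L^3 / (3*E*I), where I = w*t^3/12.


Step 1: Calculate the second moment of area.
I = w * t^3 / 12 = 48 * 4^3 / 12 = 256.0 um^4
Step 2: Convert E to consistent units (1 GPa = 1000 uN/um^2).
E = 130 GPa = 130000 uN/um^2
Step 3: Calculate tip deflection.
delta = F * L^3 / (3 * E * I)
delta = 34.7 * 174^3 / (3 * 130000 * 256.0)
delta = 1.8309 um


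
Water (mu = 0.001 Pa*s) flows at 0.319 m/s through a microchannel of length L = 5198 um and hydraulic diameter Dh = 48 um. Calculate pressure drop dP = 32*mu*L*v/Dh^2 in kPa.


Step 1: Convert to SI: L = 5198e-6 m, Dh = 48e-6 m
Step 2: dP = 32 * 0.001 * 5198e-6 * 0.319 / (48e-6)^2
Step 3: dP = 23030.03 Pa
Step 4: Convert to kPa: dP = 23.03 kPa


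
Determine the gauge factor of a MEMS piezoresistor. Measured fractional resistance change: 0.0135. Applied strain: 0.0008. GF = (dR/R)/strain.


Step 1: Identify values.
dR/R = 0.0135, strain = 0.0008
Step 2: GF = (dR/R) / strain = 0.0135 / 0.0008
GF = 16.9


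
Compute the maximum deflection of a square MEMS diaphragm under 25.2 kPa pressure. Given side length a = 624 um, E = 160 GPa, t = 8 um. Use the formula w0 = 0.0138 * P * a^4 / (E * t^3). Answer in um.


Step 1: Convert pressure to compatible units (E is in GPa, so P in GPa).
P = 25.2 kPa = 25.2e-6 GPa
Step 2: Compute numerator: 0.0138 * P * a^4.
a^4 = 624^4 = 151613669376
numerator = 0.0138 * 25.2e-6 * 151613669376 = 5.27252e+04
Step 3: Compute denominator: E * t^3 = 160 * 8^3 = 81920
Step 4: w0 = numerator / denominator = 5.27252e+04 / 81920 = 0.6436 um


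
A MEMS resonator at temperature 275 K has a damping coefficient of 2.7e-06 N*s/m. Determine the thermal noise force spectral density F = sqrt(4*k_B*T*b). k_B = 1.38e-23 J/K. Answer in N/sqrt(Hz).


Step 1: Compute 4 * k_B * T * b
= 4 * 1.38e-23 * 275 * 2.7e-06
= 4.0986e-26 N^2/Hz
Step 2: F_noise = sqrt(4.0986e-26)
F_noise = 2.02e-13 N/sqrt(Hz)


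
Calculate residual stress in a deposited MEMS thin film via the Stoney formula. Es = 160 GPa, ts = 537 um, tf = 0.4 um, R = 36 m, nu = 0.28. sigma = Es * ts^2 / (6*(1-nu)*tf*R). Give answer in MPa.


Step 1: Compute numerator: Es * ts^2 = 160 * 537^2 = 46139040 (GPa*um^2)
Step 2: Compute denominator (R in um): 6*(1-nu)*tf*R = 6*0.72*0.4*36e6 = 62208000.0 (um^2)
Step 3: sigma (GPa) = 46139040 / 62208000.0 = 7.4169e-01 GPa
Step 4: Convert to MPa (x1000): sigma = 741.7 MPa


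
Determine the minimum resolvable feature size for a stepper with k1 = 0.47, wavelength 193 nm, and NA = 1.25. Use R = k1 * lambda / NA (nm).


Step 1: Identify values: k1 = 0.47, lambda = 193 nm, NA = 1.25
Step 2: R = k1 * lambda / NA
R = 0.47 * 193 / 1.25
R = 72.6 nm


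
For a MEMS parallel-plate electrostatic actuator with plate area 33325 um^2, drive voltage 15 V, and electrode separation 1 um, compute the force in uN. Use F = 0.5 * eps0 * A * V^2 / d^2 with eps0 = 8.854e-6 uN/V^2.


Step 1: Identify parameters.
eps0 = 8.854e-6 uN/V^2, A = 33325 um^2, V = 15 V, d = 1 um
Step 2: Compute V^2 = 15^2 = 225
Step 3: Compute d^2 = 1^2 = 1
Step 4: F = 0.5 * 8.854e-6 * 33325 * 225 / 1
F = 33.194 uN


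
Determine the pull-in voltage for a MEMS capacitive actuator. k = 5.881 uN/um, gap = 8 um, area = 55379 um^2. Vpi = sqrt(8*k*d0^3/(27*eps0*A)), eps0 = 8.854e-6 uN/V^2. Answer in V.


Step 1: Compute numerator: 8 * k * d0^3 = 8 * 5.881 * 8^3 = 24088.576
Step 2: Compute denominator: 27 * eps0 * A = 27 * 8.854e-6 * 55379 = 13.238793
Step 3: Vpi = sqrt(24088.576 / 13.238793)
Vpi = 42.66 V


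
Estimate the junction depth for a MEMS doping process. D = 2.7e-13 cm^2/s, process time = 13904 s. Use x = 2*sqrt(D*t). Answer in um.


Step 1: Compute D*t = 2.7e-13 * 13904 = 3.75408e-09 cm^2
Step 2: sqrt(D*t) = 6.12705e-05 cm
Step 3: x = 2 * 6.12705e-05 cm = 1.22541e-04 cm
Step 4: Convert to um (1 cm = 1e4 um): x = 1.225 um


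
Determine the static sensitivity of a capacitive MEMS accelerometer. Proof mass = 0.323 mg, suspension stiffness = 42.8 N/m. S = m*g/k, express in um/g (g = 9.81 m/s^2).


Step 1: Convert mass: m = 0.323 mg = 3.23e-07 kg
Step 2: S = m * g / k = 3.23e-07 * 9.81 / 42.8
Step 3: S = 7.40e-08 m/g
Step 4: Convert to um/g: S = 0.074 um/g


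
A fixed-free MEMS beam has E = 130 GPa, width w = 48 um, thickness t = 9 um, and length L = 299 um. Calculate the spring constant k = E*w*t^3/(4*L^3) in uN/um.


Step 1: Convert E to consistent units (1 GPa = 1000 uN/um^2).
E = 130 GPa = 130000 uN/um^2
Step 2: Compute t^3 = 9^3 = 729
Step 3: Compute L^3 = 299^3 = 26730899
Step 4: k = 130000 * 48 * 729 / (4 * 26730899)
k = 42.544 uN/um


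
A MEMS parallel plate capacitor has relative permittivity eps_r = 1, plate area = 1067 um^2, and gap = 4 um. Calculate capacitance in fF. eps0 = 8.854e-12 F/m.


Step 1: Convert area to m^2: A = 1067e-12 m^2
Step 2: Convert gap to m: d = 4e-6 m
Step 3: C = eps0 * eps_r * A / d
C = 8.854e-12 * 1 * 1067e-12 / 4e-6
Step 4: Convert to fF (multiply by 1e15).
C = 2.36 fF


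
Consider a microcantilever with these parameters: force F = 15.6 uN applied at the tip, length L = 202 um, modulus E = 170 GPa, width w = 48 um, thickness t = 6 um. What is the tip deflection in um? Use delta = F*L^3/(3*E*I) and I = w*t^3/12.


Step 1: Calculate the second moment of area.
I = w * t^3 / 12 = 48 * 6^3 / 12 = 864.0 um^4
Step 2: Convert E to consistent units (1 GPa = 1000 uN/um^2).
E = 170 GPa = 170000 uN/um^2
Step 3: Calculate tip deflection.
delta = F * L^3 / (3 * E * I)
delta = 15.6 * 202^3 / (3 * 170000 * 864.0)
delta = 0.2918 um


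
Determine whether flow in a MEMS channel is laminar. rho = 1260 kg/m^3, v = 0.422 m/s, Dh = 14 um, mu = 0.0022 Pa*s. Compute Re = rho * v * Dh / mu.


Step 1: Convert Dh to meters: Dh = 14e-6 m
Step 2: Re = rho * v * Dh / mu
Re = 1260 * 0.422 * 14e-6 / 0.0022
Re = 3.384
Since Re = 3.384 is below ~2300, the flow is laminar.


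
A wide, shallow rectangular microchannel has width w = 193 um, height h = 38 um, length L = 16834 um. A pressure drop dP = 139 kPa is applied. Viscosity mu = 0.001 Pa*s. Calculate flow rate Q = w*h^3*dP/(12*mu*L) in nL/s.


Step 1: Convert all dimensions to SI (meters).
w = 193e-6 m, h = 38e-6 m, L = 16834e-6 m, dP = 139e3 Pa
Step 2: Q = w * h^3 * dP / (12 * mu * L)
Q = 193e-6 * (38e-6)^3 * 139e3 / (12 * 0.001 * 16834e-6) = 7.2870933e-09 m^3/s
Step 3: Convert Q from m^3/s to nL/s (1 m^3 = 1e12 nL, so multiply by 1e12).
Q = 7287.093 nL/s


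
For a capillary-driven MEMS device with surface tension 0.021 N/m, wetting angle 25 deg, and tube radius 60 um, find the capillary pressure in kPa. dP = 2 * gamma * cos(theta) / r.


Step 1: cos(25 deg) = 0.9063
Step 2: Convert r to m: r = 60e-6 m
Step 3: dP = 2 * 0.021 * 0.9063 / 60e-6 = 634.4 Pa
Step 4: Convert Pa to kPa (divide by 1000).
dP = 0.63 kPa


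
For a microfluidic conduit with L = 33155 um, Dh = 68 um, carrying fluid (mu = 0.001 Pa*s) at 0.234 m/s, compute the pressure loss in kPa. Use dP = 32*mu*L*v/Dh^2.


Step 1: Convert to SI: L = 33155e-6 m, Dh = 68e-6 m
Step 2: dP = 32 * 0.001 * 33155e-6 * 0.234 / (68e-6)^2
Step 3: dP = 53690.45 Pa
Step 4: Convert to kPa: dP = 53.69 kPa


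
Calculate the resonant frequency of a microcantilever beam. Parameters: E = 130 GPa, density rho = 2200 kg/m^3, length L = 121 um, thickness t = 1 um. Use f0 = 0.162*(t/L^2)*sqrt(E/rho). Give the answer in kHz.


Step 1: Convert units to SI.
t_SI = 1e-6 m, L_SI = 121e-6 m
Step 2: Calculate sqrt(E/rho).
sqrt(130e9 / 2200) = 7687.06 m/s
Step 3: Compute f0.
f0 = 0.162 * 1e-6 / (121e-6)^2 * 7687.06 = 85055.9 Hz = 85.06 kHz


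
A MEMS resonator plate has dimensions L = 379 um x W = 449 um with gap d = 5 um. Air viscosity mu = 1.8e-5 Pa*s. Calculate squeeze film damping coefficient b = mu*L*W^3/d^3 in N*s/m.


Step 1: Convert to SI.
L = 379e-6 m, W = 449e-6 m, d = 5e-6 m
Step 2: W^3 = (449e-6)^3 = 9.05e-11 m^3
Step 3: d^3 = (5e-6)^3 = 1.25e-16 m^3
Step 4: b = 1.8e-5 * 379e-6 * 9.05e-11 / 1.25e-16
b = 4.94e-03 N*s/m


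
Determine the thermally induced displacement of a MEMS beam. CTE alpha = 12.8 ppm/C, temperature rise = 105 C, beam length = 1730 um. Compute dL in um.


Step 1: Convert CTE: alpha = 12.8 ppm/C = 12.8e-6 /C
Step 2: dL = 12.8e-6 * 105 * 1730
dL = 2.3251 um


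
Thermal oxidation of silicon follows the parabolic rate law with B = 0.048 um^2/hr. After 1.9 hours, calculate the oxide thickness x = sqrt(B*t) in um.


Step 1: Compute B*t = 0.048 * 1.9 = 0.0912
Step 2: x = sqrt(0.0912)
x = 0.302 um


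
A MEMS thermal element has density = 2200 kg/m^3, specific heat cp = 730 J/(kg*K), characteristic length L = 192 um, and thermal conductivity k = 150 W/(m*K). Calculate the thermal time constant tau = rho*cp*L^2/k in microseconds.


Step 1: Convert L to m: L = 192e-6 m
Step 2: L^2 = (192e-6)^2 = 3.6864e-08 m^2
Step 3: tau = 2200 * 730 * 3.6864e-08 / 150 = 3.9469056e-04 s
Step 4: Convert to microseconds (multiply by 1e6).
tau = 394.691 us


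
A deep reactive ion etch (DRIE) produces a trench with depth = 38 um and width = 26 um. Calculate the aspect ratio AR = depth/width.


Step 1: AR = depth / width
Step 2: AR = 38 / 26
AR = 1.5


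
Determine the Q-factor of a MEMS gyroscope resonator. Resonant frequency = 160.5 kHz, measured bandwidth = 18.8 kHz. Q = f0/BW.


Step 1: Q = f0 / bandwidth
Step 2: Q = 160.5 / 18.8
Q = 8.5


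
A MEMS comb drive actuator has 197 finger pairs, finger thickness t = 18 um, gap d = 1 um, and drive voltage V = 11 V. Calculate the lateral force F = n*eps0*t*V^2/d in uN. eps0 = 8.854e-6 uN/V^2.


Step 1: Parameters: n=197, eps0=8.854e-6 uN/V^2, t=18 um, V=11 V, d=1 um
Step 2: V^2 = 121
Step 3: F = 197 * 8.854e-6 * 18 * 121 / 1
F = 3.799 uN


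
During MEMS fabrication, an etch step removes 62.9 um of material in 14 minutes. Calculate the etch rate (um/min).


Step 1: Etch rate = depth / time
Step 2: rate = 62.9 / 14
rate = 4.493 um/min


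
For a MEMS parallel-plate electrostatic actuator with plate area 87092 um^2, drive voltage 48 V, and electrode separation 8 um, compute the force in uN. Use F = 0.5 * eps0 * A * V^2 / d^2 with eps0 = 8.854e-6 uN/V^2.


Step 1: Identify parameters.
eps0 = 8.854e-6 uN/V^2, A = 87092 um^2, V = 48 V, d = 8 um
Step 2: Compute V^2 = 48^2 = 2304
Step 3: Compute d^2 = 8^2 = 64
Step 4: F = 0.5 * 8.854e-6 * 87092 * 2304 / 64
F = 13.88 uN
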